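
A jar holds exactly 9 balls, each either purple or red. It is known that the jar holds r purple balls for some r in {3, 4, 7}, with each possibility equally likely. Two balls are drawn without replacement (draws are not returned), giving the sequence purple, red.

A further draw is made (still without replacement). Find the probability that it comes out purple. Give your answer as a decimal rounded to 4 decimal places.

Compute the likelihood of the observed sequence for each case: P(data | r = 3) = (3/9)(6/8) = 1/4; P(data | r = 4) = (4/9)(5/8) = 5/18; P(data | r = 7) = (7/9)(2/8) = 7/36.
Multiplying each by its prior: 1/3 · 1/4 = 1/12, 1/3 · 5/18 = 5/54, 1/3 · 7/36 = 7/108; these sum to 13/54.
The posterior is then P(r = 3 | data) = 9/26, P(r = 4 | data) = 5/13, P(r = 7 | data) = 7/26.
The predictive probability is P(purple next | data) = (2/7)(9/26) + (3/7)(5/13) + (6/7)(7/26) = 45/91.

0.4945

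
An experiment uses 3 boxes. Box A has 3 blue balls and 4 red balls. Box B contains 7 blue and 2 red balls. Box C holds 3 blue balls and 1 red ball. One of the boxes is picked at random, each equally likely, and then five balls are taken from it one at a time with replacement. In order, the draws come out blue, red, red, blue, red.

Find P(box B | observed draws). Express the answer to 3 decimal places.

Under each hypothesis, the probability of the observed sequence is: P(data | box A) = (3/7)(4/7)(4/7)(3/7)(4/7) = 0.034271; P(data | box B) = (7/9)(2/9)(2/9)(7/9)(2/9) = 0.0066386; P(data | box C) = (3/4)(1/4)(1/4)(3/4)(1/4) = 0.0087891.
Weighting by the prior gives 1/3 · 0.034271 = 0.011424, 1/3 · 0.0066386 = 0.0022129, 1/3 · 0.0087891 = 0.0029297; these sum to 0.016566.
Hence P(box B | data) = (0.0022129) / (0.016566) = 0.13358.

0.134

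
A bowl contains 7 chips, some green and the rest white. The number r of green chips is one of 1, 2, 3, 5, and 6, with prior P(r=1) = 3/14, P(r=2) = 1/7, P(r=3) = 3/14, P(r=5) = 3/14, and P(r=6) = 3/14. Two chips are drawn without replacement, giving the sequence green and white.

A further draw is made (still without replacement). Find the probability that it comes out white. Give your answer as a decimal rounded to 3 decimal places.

The likelihood of the observed sequence under each hypothesis: P(data | r = 1) = (1/7)(6/6) = 1/7; P(data | r = 2) = (2/7)(5/6) = 5/21; P(data | r = 3) = (3/7)(4/6) = 2/7; P(data | r = 5) = (5/7)(2/6) = 5/21; P(data | r = 6) = (6/7)(1/6) = 1/7.
Weighting by the prior gives 3/14 · 1/7 = 3/98, 1/7 · 5/21 = 5/147, 3/14 · 2/7 = 3/49, 3/14 · 5/21 = 5/98, 3/14 · 1/7 = 3/98; these sum to 61/294.
The posterior is then P(r = 1 | data) = 9/61, P(r = 2 | data) = 10/61, P(r = 3 | data) = 18/61, P(r = 5 | data) = 15/61, P(r = 6 | data) = 9/61.
Averaging over the posterior, P(white next | data) = (1)(9/61) + (4/5)(10/61) + (3/5)(18/61) + (1/5)(15/61) + (0)(9/61) = 154/305.

0.505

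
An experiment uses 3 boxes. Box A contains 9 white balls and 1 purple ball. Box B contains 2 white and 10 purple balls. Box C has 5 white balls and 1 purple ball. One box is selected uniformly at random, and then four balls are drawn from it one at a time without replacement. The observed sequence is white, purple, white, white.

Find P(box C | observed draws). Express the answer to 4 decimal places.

For each hypothesis, P(data | H) works out to: P(data | box A) = (9/10)(1/9)(8/8)(7/7) = 1/10; P(data | box B) = (2/12)(10/11)(1/10)(0/9) = 0; P(data | box C) = (5/6)(1/5)(4/4)(3/3) = 1/6.
The prior-weighted likelihoods are 1/3 · 1/10 = 1/30, 1/3 · 0 = 0, 1/3 · 1/6 = 1/18; summing to 4/45.
Therefore the posterior P(box C | data) = (1/18) / (4/45) = 5/8.

0.6250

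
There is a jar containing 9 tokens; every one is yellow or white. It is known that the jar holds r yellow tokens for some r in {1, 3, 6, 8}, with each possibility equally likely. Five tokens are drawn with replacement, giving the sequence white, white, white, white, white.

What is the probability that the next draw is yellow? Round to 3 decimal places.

Compute the likelihood of the observed sequence for each case: P(data | r = 1) = (8/9)(8/9)(8/9)(8/9)(8/9) = 0.55493; P(data | r = 3) = (6/9)(6/9)(6/9)(6/9)(6/9) = 0.13169; P(data | r = 6) = (3/9)(3/9)(3/9)(3/9)(3/9) = 0.0041152; P(data | r = 8) = (1/9)(1/9)(1/9)(1/9)(1/9) = 1.6935e-05.
Multiplying each by its prior: 1/4 · 0.55493 = 0.13873, 1/4 · 0.13169 = 0.032922, 1/4 · 0.0041152 = 0.0010288, 1/4 · 1.6935e-05 = 4.2338e-06; with total 0.17269.
The posterior is then P(r = 1 | data) = 0.80337, P(r = 3 | data) = 0.19064, P(r = 6 | data) = 0.0059576, P(r = 8 | data) = 2.4517e-05.
Averaging over the posterior, P(yellow next | data) = (1/9)(0.80337) + (1/3)(0.19064) + (2/3)(0.0059576) + (8/9)(2.4517e-05) = 0.15681.

0.157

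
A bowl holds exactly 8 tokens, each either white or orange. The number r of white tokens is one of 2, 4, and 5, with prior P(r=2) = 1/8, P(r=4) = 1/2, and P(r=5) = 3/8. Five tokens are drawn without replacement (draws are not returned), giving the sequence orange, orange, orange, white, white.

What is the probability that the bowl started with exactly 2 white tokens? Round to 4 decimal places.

For each hypothesis, P(data | H) works out to: P(data | r = 2) = (6/8)(5/7)(4/6)(2/5)(1/4) = 0.035714; P(data | r = 4) = (4/8)(3/7)(2/6)(4/5)(3/4) = 0.042857; P(data | r = 5) = (3/8)(2/7)(1/6)(5/5)(4/4) = 0.017857.
Multiplying each by its prior: 1/8 · 0.035714 = 0.0044643, 1/2 · 0.042857 = 0.021429, 3/8 · 0.017857 = 0.0066964; summing to 0.032589.
Hence P(r = 2 | data) = (0.0044643) / (0.032589) = 0.13699.

0.1370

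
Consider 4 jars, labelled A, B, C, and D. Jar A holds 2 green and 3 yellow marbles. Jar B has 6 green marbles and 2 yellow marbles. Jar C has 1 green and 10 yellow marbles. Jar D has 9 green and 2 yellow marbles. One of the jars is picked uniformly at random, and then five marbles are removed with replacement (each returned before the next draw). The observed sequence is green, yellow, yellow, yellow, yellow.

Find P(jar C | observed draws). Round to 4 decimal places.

0.5273

The likelihood of the observed sequence under each hypothesis: P(data | jar A) = (2/5)(3/5)(3/5)(3/5)(3/5) = 0.05184; P(data | jar B) = (6/8)(2/8)(2/8)(2/8)(2/8) = 0.0029297; P(data | jar C) = (1/11)(10/11)(10/11)(10/11)(10/11) = 0.062092; P(data | jar D) = (9/11)(2/11)(2/11)(2/11)(2/11) = 0.00089413.
Weighting by the prior gives 1/4 · 0.05184 = 0.01296, 1/4 · 0.0029297 = 0.00073242, 1/4 · 0.062092 = 0.015523, 1/4 · 0.00089413 = 0.00022353; these sum to 0.029439.
So P(jar C | data) = (0.015523) / (0.029439) = 0.5273.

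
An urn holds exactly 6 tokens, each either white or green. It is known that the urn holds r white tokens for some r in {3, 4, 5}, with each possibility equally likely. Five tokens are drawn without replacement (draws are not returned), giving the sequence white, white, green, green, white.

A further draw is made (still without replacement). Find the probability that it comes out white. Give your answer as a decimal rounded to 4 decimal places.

0.5714

The likelihood of the observed sequence under each hypothesis: P(data | r = 3) = (3/6)(2/5)(3/4)(2/3)(1/2) = 1/20; P(data | r = 4) = (4/6)(3/5)(2/4)(1/3)(2/2) = 1/15; P(data | r = 5) = (5/6)(4/5)(1/4)(0/3) = 0.
Weighting by the prior gives 1/3 · 1/20 = 1/60, 1/3 · 1/15 = 1/45, 1/3 · 0 = 0; these sum to 7/180.
Normalising, the posterior is P(r = 3 | data) = 3/7, P(r = 4 | data) = 4/7, P(r = 5 | data) = 0.
So P(white next | data) = Σ P(white next | H) P(H | data) = (0)(3/7) + (1)(4/7) = 4/7.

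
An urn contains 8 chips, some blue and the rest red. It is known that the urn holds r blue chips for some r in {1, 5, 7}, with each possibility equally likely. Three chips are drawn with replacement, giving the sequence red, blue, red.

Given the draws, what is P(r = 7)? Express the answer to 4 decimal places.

Under each hypothesis, the probability of the observed sequence is: P(data | r = 1) = (7/8)(1/8)(7/8) = 0.095703; P(data | r = 5) = (3/8)(5/8)(3/8) = 0.087891; P(data | r = 7) = (1/8)(7/8)(1/8) = 0.013672.
Multiplying each by its prior: 1/3 · 0.095703 = 0.031901, 1/3 · 0.087891 = 0.029297, 1/3 · 0.013672 = 0.0045573; with total 0.065755.
So P(r = 7 | data) = (0.0045573) / (0.065755) = 0.069307.

0.0693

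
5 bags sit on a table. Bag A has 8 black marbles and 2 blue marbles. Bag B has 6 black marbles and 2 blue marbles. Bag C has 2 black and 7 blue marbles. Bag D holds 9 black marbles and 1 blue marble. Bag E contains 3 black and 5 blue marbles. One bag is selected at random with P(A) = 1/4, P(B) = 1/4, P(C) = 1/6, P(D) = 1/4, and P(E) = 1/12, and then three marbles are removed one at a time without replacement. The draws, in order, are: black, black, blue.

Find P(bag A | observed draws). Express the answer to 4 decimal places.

Compute the likelihood of the observed sequence for each case: P(data | bag A) = (8/10)(7/9)(2/8) = 0.15556; P(data | bag B) = (6/8)(5/7)(2/6) = 0.17857; P(data | bag C) = (2/9)(1/8)(7/7) = 0.027778; P(data | bag D) = (9/10)(8/9)(1/8) = 0.1; P(data | bag E) = (3/8)(2/7)(5/6) = 0.089286.
The prior-weighted likelihoods are 1/4 · 0.15556 = 0.038889, 1/4 · 0.17857 = 0.044643, 1/6 · 0.027778 = 0.0046296, 1/4 · 0.1 = 0.025, 1/12 · 0.089286 = 0.0074405; summing to 0.1206.
Hence P(bag A | data) = (0.038889) / (0.1206) = 0.32246.

0.3225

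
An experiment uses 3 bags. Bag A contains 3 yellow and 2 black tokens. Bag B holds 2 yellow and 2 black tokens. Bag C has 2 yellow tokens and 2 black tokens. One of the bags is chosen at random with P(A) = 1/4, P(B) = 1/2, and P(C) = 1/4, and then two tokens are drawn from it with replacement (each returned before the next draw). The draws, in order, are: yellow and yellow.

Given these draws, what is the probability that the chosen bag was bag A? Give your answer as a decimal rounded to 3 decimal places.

0.324

Under each hypothesis, the probability of the observed sequence is: P(data | bag A) = (3/5)(3/5) = 9/25; P(data | bag B) = (2/4)(2/4) = 1/4; P(data | bag C) = (2/4)(2/4) = 1/4.
Multiplying each by its prior: 1/4 · 9/25 = 9/100, 1/2 · 1/4 = 1/8, 1/4 · 1/4 = 1/16; summing to 111/400.
Therefore the posterior P(bag A | data) = (9/100) / (111/400) = 12/37.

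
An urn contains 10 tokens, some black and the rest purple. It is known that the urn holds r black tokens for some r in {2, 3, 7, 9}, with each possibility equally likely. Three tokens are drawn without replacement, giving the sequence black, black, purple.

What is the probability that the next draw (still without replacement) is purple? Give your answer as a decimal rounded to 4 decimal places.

The likelihood of the observed sequence under each hypothesis: P(data | r = 2) = (2/10)(1/9)(8/8) = 1/45; P(data | r = 3) = (3/10)(2/9)(7/8) = 7/120; P(data | r = 7) = (7/10)(6/9)(3/8) = 7/40; P(data | r = 9) = (9/10)(8/9)(1/8) = 1/10.
The prior-weighted likelihoods are 1/4 · 1/45 = 1/180, 1/4 · 7/120 = 7/480, 1/4 · 7/40 = 7/160, 1/4 · 1/10 = 1/40; with total 4/45.
Dividing through by the total gives posterior P(r = 2 | data) = 1/16, P(r = 3 | data) = 21/128, P(r = 7 | data) = 63/128, P(r = 9 | data) = 9/32.
The predictive probability is P(purple next | data) = (1)(1/16) + (6/7)(21/128) + (2/7)(63/128) + (0)(9/32) = 11/32.

0.3438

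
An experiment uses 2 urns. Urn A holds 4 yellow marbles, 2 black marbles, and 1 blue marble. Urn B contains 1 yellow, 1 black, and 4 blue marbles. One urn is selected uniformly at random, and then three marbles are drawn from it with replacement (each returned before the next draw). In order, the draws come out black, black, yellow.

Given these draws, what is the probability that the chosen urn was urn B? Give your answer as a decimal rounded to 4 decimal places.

Compute the likelihood of the observed sequence for each case: P(data | urn A) = (2/7)(2/7)(4/7) = 0.046647; P(data | urn B) = (1/6)(1/6)(1/6) = 0.0046296.
Weighting by the prior gives 1/2 · 0.046647 = 0.023324, 1/2 · 0.0046296 = 0.0023148; summing to 0.025638.
So P(urn B | data) = (0.0023148) / (0.025638) = 0.090287.

0.0903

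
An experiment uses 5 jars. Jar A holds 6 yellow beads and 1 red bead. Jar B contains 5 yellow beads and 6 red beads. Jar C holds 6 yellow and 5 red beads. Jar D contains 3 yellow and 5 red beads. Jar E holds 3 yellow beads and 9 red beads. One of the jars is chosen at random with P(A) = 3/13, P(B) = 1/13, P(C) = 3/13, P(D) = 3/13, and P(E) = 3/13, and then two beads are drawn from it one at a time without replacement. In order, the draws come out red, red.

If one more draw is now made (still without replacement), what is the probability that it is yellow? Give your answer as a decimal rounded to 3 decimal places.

Under each hypothesis, the probability of the observed sequence is: P(data | jar A) = (1/7)(0/6) = 0; P(data | jar B) = (6/11)(5/10) = 0.27273; P(data | jar C) = (5/11)(4/10) = 0.18182; P(data | jar D) = (5/8)(4/7) = 0.35714; P(data | jar E) = (9/12)(8/11) = 0.54545.
The prior-weighted likelihoods are 3/13 · 0 = 0, 1/13 · 0.27273 = 0.020979, 3/13 · 0.18182 = 0.041958, 3/13 · 0.35714 = 0.082418, 3/13 · 0.54545 = 0.12587; summing to 0.27123.
Dividing through by the total gives posterior P(jar A | data) = 0, P(jar B | data) = 0.077348, P(jar C | data) = 0.1547, P(jar D | data) = 0.30387, P(jar E | data) = 0.46409.
So P(yellow next | data) = Σ P(yellow next | H) P(H | data) = (5/9)(0.077348) + (2/3)(0.1547) + (1/2)(0.30387) + (3/10)(0.46409) = 0.43726.

0.437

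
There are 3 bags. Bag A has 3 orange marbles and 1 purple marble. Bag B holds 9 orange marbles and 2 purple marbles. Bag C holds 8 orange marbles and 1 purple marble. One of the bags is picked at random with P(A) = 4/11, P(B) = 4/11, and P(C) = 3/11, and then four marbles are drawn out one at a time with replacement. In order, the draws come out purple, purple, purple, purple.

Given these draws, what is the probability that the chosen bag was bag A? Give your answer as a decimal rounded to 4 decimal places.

Compute the likelihood of the observed sequence for each case: P(data | bag A) = (1/4)(1/4)(1/4)(1/4) = 0.0039062; P(data | bag B) = (2/11)(2/11)(2/11)(2/11) = 0.0010928; P(data | bag C) = (1/9)(1/9)(1/9)(1/9) = 0.00015242.
Multiplying each by its prior: 4/11 · 0.0039062 = 0.0014205, 4/11 · 0.0010928 = 0.00039739, 3/11 · 0.00015242 = 4.1568e-05; summing to 0.0018594.
Therefore the posterior P(bag A | data) = (0.0014205) / (0.0018594) = 0.76393.

0.7639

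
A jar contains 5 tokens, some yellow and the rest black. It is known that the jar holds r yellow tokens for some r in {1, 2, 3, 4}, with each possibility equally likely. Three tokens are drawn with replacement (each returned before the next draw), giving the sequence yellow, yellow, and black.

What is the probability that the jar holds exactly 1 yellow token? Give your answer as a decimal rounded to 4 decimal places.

0.0800

Compute the likelihood of the observed sequence for each case: P(data | r = 1) = (1/5)(1/5)(4/5) = 4/125; P(data | r = 2) = (2/5)(2/5)(3/5) = 12/125; P(data | r = 3) = (3/5)(3/5)(2/5) = 18/125; P(data | r = 4) = (4/5)(4/5)(1/5) = 16/125.
Multiplying each by its prior: 1/4 · 4/125 = 1/125, 1/4 · 12/125 = 3/125, 1/4 · 18/125 = 9/250, 1/4 · 16/125 = 4/125; summing to 1/10.
By Bayes' rule, P(r = 1 | data) = (1/125) / (1/10) = 2/25.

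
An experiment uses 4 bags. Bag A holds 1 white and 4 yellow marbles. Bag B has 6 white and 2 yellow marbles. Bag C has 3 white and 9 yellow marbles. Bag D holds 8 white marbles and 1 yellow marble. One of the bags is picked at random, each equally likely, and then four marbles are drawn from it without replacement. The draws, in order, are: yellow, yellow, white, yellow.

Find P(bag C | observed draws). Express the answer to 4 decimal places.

0.3889

The likelihood of the observed sequence under each hypothesis: P(data | bag A) = (4/5)(3/4)(1/3)(2/2) = 1/5; P(data | bag B) = (2/8)(1/7)(6/6)(0/5) = 0; P(data | bag C) = (9/12)(8/11)(3/10)(7/9) = 7/55; P(data | bag D) = (1/9)(0/8) = 0.
Weighting by the prior gives 1/4 · 1/5 = 1/20, 1/4 · 0 = 0, 1/4 · 7/55 = 7/220, 1/4 · 0 = 0; with total 9/110.
By Bayes' rule, P(bag C | data) = (7/220) / (9/110) = 7/18.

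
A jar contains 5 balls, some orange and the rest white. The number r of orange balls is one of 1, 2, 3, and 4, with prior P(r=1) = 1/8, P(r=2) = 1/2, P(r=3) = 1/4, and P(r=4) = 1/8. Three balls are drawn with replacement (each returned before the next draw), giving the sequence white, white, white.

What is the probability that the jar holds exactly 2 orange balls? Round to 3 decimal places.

0.571

For each hypothesis, P(data | H) works out to: P(data | r = 1) = (4/5)(4/5)(4/5) = 64/125; P(data | r = 2) = (3/5)(3/5)(3/5) = 27/125; P(data | r = 3) = (2/5)(2/5)(2/5) = 8/125; P(data | r = 4) = (1/5)(1/5)(1/5) = 1/125.
Weighting by the prior gives 1/8 · 64/125 = 8/125, 1/2 · 27/125 = 27/250, 1/4 · 8/125 = 2/125, 1/8 · 1/125 = 1/1000; these sum to 189/1000.
Therefore the posterior P(r = 2 | data) = (27/250) / (189/1000) = 4/7.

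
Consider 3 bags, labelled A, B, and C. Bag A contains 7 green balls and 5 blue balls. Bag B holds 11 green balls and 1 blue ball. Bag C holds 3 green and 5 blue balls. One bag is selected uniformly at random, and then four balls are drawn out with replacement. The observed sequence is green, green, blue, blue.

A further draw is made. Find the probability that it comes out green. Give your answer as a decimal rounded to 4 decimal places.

For each hypothesis, P(data | H) works out to: P(data | bag A) = (7/12)(7/12)(5/12)(5/12) = 0.059076; P(data | bag B) = (11/12)(11/12)(1/12)(1/12) = 0.0058353; P(data | bag C) = (3/8)(3/8)(5/8)(5/8) = 0.054932.
Multiplying each by its prior: 1/3 · 0.059076 = 0.019692, 1/3 · 0.0058353 = 0.0019451, 1/3 · 0.054932 = 0.018311; with total 0.039948.
Normalising, the posterior is P(bag A | data) = 0.49295, P(bag B | data) = 0.048691, P(bag C | data) = 0.45836.
So P(green next | data) = Σ P(green next | H) P(H | data) = (7/12)(0.49295) + (11/12)(0.048691) + (3/8)(0.45836) = 0.50407.

0.5041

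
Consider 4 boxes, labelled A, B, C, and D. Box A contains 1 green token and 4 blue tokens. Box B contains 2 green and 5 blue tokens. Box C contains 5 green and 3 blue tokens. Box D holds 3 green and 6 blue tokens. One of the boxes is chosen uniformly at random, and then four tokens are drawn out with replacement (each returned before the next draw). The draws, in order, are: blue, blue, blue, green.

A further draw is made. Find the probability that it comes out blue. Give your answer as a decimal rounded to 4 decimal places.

For each hypothesis, P(data | H) works out to: P(data | box A) = (4/5)(4/5)(4/5)(1/5) = 0.1024; P(data | box B) = (5/7)(5/7)(5/7)(2/7) = 0.10412; P(data | box C) = (3/8)(3/8)(3/8)(5/8) = 0.032959; P(data | box D) = (6/9)(6/9)(6/9)(3/9) = 0.098765.
Multiplying each by its prior: 1/4 · 0.1024 = 0.0256, 1/4 · 0.10412 = 0.026031, 1/4 · 0.032959 = 0.0082397, 1/4 · 0.098765 = 0.024691; summing to 0.084562.
The posterior is then P(box A | data) = 0.30274, P(box B | data) = 0.30783, P(box C | data) = 0.09744, P(box D | data) = 0.29199.
The predictive probability is P(blue next | data) = (4/5)(0.30274) + (5/7)(0.30783) + (3/8)(0.09744) + (2/3)(0.29199) = 0.69327.

0.6933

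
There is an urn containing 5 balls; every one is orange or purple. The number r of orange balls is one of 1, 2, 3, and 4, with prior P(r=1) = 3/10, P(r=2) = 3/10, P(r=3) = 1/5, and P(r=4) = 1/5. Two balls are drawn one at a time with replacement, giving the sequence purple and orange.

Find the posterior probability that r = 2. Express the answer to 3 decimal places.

Compute the likelihood of the observed sequence for each case: P(data | r = 1) = (4/5)(1/5) = 4/25; P(data | r = 2) = (3/5)(2/5) = 6/25; P(data | r = 3) = (2/5)(3/5) = 6/25; P(data | r = 4) = (1/5)(4/5) = 4/25.
Multiplying each by its prior: 3/10 · 4/25 = 6/125, 3/10 · 6/25 = 9/125, 1/5 · 6/25 = 6/125, 1/5 · 4/25 = 4/125; with total 1/5.
So P(r = 2 | data) = (9/125) / (1/5) = 9/25.

0.360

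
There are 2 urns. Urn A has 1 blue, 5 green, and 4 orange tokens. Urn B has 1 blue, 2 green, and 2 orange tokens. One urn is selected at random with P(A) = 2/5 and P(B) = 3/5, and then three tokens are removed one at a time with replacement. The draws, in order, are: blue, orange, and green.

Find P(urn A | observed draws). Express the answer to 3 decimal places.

Under each hypothesis, the probability of the observed sequence is: P(data | urn A) = (1/10)(4/10)(5/10) = 1/50; P(data | urn B) = (1/5)(2/5)(2/5) = 4/125.
Weighting by the prior gives 2/5 · 1/50 = 1/125, 3/5 · 4/125 = 12/625; summing to 17/625.
By Bayes' rule, P(urn A | data) = (1/125) / (17/625) = 5/17.

0.294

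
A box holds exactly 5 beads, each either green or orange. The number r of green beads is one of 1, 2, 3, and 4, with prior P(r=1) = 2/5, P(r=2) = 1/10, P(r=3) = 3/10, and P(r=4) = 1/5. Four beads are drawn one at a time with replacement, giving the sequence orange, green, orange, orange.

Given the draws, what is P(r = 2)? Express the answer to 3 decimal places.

0.138

Compute the likelihood of the observed sequence for each case: P(data | r = 1) = (4/5)(1/5)(4/5)(4/5) = 0.1024; P(data | r = 2) = (3/5)(2/5)(3/5)(3/5) = 0.0864; P(data | r = 3) = (2/5)(3/5)(2/5)(2/5) = 0.0384; P(data | r = 4) = (1/5)(4/5)(1/5)(1/5) = 0.0064.
Weighting by the prior gives 2/5 · 0.1024 = 0.04096, 1/10 · 0.0864 = 0.00864, 3/10 · 0.0384 = 0.01152, 1/5 · 0.0064 = 0.00128; summing to 0.0624.
Hence P(r = 2 | data) = (0.00864) / (0.0624) = 0.13846.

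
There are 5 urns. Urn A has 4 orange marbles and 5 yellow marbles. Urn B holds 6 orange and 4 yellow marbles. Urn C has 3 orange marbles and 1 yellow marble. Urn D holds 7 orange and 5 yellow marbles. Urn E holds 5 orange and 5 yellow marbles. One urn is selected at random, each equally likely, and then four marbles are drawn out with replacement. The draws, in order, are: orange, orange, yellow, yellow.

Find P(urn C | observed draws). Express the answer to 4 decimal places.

Under each hypothesis, the probability of the observed sequence is: P(data | urn A) = (4/9)(4/9)(5/9)(5/9) = 0.060966; P(data | urn B) = (6/10)(6/10)(4/10)(4/10) = 0.0576; P(data | urn C) = (3/4)(3/4)(1/4)(1/4) = 0.035156; P(data | urn D) = (7/12)(7/12)(5/12)(5/12) = 0.059076; P(data | urn E) = (5/10)(5/10)(5/10)(5/10) = 0.0625.
Weighting by the prior gives 1/5 · 0.060966 = 0.012193, 1/5 · 0.0576 = 0.01152, 1/5 · 0.035156 = 0.0070313, 1/5 · 0.059076 = 0.011815, 1/5 · 0.0625 = 0.0125; with total 0.05506.
Therefore the posterior P(urn C | data) = (0.0070313) / (0.05506) = 0.1277.

0.1277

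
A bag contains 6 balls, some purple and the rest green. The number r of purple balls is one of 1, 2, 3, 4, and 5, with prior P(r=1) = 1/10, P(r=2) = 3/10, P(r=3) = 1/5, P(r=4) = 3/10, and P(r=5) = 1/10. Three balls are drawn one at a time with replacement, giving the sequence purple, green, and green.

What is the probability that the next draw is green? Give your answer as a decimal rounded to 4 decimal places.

Under each hypothesis, the probability of the observed sequence is: P(data | r = 1) = (1/6)(5/6)(5/6) = 25/216; P(data | r = 2) = (2/6)(4/6)(4/6) = 4/27; P(data | r = 3) = (3/6)(3/6)(3/6) = 1/8; P(data | r = 4) = (4/6)(2/6)(2/6) = 2/27; P(data | r = 5) = (5/6)(1/6)(1/6) = 5/216.
Weighting by the prior gives 1/10 · 25/216 = 5/432, 3/10 · 4/27 = 2/45, 1/5 · 1/8 = 1/40, 3/10 · 2/27 = 1/45, 1/10 · 5/216 = 1/432; summing to 19/180.
The posterior is then P(r = 1 | data) = 25/228, P(r = 2 | data) = 8/19, P(r = 3 | data) = 9/38, P(r = 4 | data) = 4/19, P(r = 5 | data) = 5/228.
So P(green next | data) = Σ P(green next | H) P(H | data) = (5/6)(25/228) + (2/3)(8/19) + (1/2)(9/38) + (1/3)(4/19) + (1/6)(5/228) = 193/342.

0.5643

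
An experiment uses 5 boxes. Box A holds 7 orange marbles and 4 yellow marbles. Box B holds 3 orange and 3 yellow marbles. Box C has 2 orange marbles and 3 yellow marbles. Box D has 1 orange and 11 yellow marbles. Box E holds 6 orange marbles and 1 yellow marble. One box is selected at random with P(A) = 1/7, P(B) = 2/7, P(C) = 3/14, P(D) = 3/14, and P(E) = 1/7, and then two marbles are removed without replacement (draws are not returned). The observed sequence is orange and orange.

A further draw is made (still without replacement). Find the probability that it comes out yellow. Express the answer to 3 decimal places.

0.463

Compute the likelihood of the observed sequence for each case: P(data | box A) = (7/11)(6/10) = 0.38182; P(data | box B) = (3/6)(2/5) = 0.2; P(data | box C) = (2/5)(1/4) = 0.1; P(data | box D) = (1/12)(0/11) = 0; P(data | box E) = (6/7)(5/6) = 0.71429.
The prior-weighted likelihoods are 1/7 · 0.38182 = 0.054545, 2/7 · 0.2 = 0.057143, 3/14 · 0.1 = 0.021429, 3/14 · 0 = 0, 1/7 · 0.71429 = 0.10204; summing to 0.23516.
The posterior is then P(box A | data) = 0.23195, P(box B | data) = 0.243, P(box C | data) = 0.091124, P(box D | data) = 0, P(box E | data) = 0.43393.
The predictive probability is P(yellow next | data) = (4/9)(0.23195) + (3/4)(0.243) + (1)(0.091124) + (1/5)(0.43393) = 0.46325.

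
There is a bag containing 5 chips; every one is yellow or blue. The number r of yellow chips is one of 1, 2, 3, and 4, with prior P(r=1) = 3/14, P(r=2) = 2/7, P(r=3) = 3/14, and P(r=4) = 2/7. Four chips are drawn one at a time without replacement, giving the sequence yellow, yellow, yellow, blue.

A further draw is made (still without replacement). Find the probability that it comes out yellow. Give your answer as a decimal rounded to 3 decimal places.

For each hypothesis, P(data | H) works out to: P(data | r = 1) = (1/5)(0/4) = 0; P(data | r = 2) = (2/5)(1/4)(0/3) = 0; P(data | r = 3) = (3/5)(2/4)(1/3)(2/2) = 1/10; P(data | r = 4) = (4/5)(3/4)(2/3)(1/2) = 1/5.
Multiplying each by its prior: 3/14 · 0 = 0, 2/7 · 0 = 0, 3/14 · 1/10 = 3/140, 2/7 · 1/5 = 2/35; with total 11/140.
Normalising, the posterior is P(r = 1 | data) = 0, P(r = 2 | data) = 0, P(r = 3 | data) = 3/11, P(r = 4 | data) = 8/11.
So P(yellow next | data) = Σ P(yellow next | H) P(H | data) = (0)(3/11) + (1)(8/11) = 8/11.

0.727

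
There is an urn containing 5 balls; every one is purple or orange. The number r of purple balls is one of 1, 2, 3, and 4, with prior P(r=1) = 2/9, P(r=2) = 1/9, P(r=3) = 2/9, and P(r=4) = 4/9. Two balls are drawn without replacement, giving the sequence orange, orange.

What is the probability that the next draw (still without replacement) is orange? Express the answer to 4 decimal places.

0.5294

Under each hypothesis, the probability of the observed sequence is: P(data | r = 1) = (4/5)(3/4) = 3/5; P(data | r = 2) = (3/5)(2/4) = 3/10; P(data | r = 3) = (2/5)(1/4) = 1/10; P(data | r = 4) = (1/5)(0/4) = 0.
The prior-weighted likelihoods are 2/9 · 3/5 = 2/15, 1/9 · 3/10 = 1/30, 2/9 · 1/10 = 1/45, 4/9 · 0 = 0; with total 17/90.
Normalising, the posterior is P(r = 1 | data) = 12/17, P(r = 2 | data) = 3/17, P(r = 3 | data) = 2/17, P(r = 4 | data) = 0.
The predictive probability is P(orange next | data) = (2/3)(12/17) + (1/3)(3/17) + (0)(2/17) = 9/17.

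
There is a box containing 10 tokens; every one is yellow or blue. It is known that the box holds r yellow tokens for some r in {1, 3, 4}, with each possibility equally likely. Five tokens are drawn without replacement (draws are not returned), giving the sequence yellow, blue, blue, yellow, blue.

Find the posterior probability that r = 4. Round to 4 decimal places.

0.5333

For each hypothesis, P(data | H) works out to: P(data | r = 1) = (1/10)(9/9)(8/8)(0/7) = 0; P(data | r = 3) = (3/10)(7/9)(6/8)(2/7)(5/6) = 1/24; P(data | r = 4) = (4/10)(6/9)(5/8)(3/7)(4/6) = 1/21.
The prior-weighted likelihoods are 1/3 · 0 = 0, 1/3 · 1/24 = 1/72, 1/3 · 1/21 = 1/63; with total 5/168.
By Bayes' rule, P(r = 4 | data) = (1/63) / (5/168) = 8/15.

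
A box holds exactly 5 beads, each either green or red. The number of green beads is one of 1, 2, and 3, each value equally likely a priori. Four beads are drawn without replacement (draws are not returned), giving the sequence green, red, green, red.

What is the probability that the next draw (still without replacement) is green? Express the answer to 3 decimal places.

Compute the likelihood of the observed sequence for each case: P(data | r = 1) = (1/5)(4/4)(0/3) = 0; P(data | r = 2) = (2/5)(3/4)(1/3)(2/2) = 1/10; P(data | r = 3) = (3/5)(2/4)(2/3)(1/2) = 1/10.
Weighting by the prior gives 1/3 · 0 = 0, 1/3 · 1/10 = 1/30, 1/3 · 1/10 = 1/30; summing to 1/15.
Normalising, the posterior is P(r = 1 | data) = 0, P(r = 2 | data) = 1/2, P(r = 3 | data) = 1/2.
Averaging over the posterior, P(green next | data) = (0)(1/2) + (1)(1/2) = 1/2.

0.500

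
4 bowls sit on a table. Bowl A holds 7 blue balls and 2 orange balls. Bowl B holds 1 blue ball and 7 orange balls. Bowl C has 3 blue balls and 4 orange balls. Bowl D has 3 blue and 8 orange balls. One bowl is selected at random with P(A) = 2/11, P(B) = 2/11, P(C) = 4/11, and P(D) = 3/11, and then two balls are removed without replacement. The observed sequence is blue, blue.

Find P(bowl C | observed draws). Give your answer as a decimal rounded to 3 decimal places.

0.300

For each hypothesis, P(data | H) works out to: P(data | bowl A) = (7/9)(6/8) = 0.58333; P(data | bowl B) = (1/8)(0/7) = 0; P(data | bowl C) = (3/7)(2/6) = 0.14286; P(data | bowl D) = (3/11)(2/10) = 0.054545.
Weighting by the prior gives 2/11 · 0.58333 = 0.10606, 2/11 · 0 = 0, 4/11 · 0.14286 = 0.051948, 3/11 · 0.054545 = 0.014876; these sum to 0.17288.
Hence P(bowl C | data) = (0.051948) / (0.17288) = 0.30048.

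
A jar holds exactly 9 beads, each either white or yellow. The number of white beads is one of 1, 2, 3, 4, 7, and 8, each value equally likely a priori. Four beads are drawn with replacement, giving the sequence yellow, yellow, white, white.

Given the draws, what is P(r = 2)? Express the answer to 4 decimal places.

For each hypothesis, P(data | H) works out to: P(data | r = 1) = (8/9)(8/9)(1/9)(1/9) = 0.0097546; P(data | r = 2) = (7/9)(7/9)(2/9)(2/9) = 0.029873; P(data | r = 3) = (6/9)(6/9)(3/9)(3/9) = 0.049383; P(data | r = 4) = (5/9)(5/9)(4/9)(4/9) = 0.060966; P(data | r = 7) = (2/9)(2/9)(7/9)(7/9) = 0.029873; P(data | r = 8) = (1/9)(1/9)(8/9)(8/9) = 0.0097546.
Weighting by the prior gives 1/6 · 0.0097546 = 0.0016258, 1/6 · 0.029873 = 0.0049789, 1/6 · 0.049383 = 0.0082305, 1/6 · 0.060966 = 0.010161, 1/6 · 0.029873 = 0.0049789, 1/6 · 0.0097546 = 0.0016258; summing to 0.031601.
By Bayes' rule, P(r = 2 | data) = (0.0049789) / (0.031601) = 0.15756.

0.1576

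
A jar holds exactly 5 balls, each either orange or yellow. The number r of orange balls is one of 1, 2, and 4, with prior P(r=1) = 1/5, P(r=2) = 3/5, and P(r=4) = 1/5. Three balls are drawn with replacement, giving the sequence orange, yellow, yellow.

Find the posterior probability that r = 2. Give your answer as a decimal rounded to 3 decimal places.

The likelihood of the observed sequence under each hypothesis: P(data | r = 1) = (1/5)(4/5)(4/5) = 16/125; P(data | r = 2) = (2/5)(3/5)(3/5) = 18/125; P(data | r = 4) = (4/5)(1/5)(1/5) = 4/125.
Multiplying each by its prior: 1/5 · 16/125 = 16/625, 3/5 · 18/125 = 54/625, 1/5 · 4/125 = 4/625; summing to 74/625.
Therefore the posterior P(r = 2 | data) = (54/625) / (74/625) = 27/37.

0.730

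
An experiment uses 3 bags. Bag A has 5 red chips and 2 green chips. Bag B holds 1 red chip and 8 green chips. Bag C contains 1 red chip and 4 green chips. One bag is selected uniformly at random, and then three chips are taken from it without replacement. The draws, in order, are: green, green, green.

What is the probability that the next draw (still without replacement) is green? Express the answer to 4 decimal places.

0.7083

The likelihood of the observed sequence under each hypothesis: P(data | bag A) = (2/7)(1/6)(0/5) = 0; P(data | bag B) = (8/9)(7/8)(6/7) = 2/3; P(data | bag C) = (4/5)(3/4)(2/3) = 2/5.
Multiplying each by its prior: 1/3 · 0 = 0, 1/3 · 2/3 = 2/9, 1/3 · 2/5 = 2/15; these sum to 16/45.
Dividing through by the total gives posterior P(bag A | data) = 0, P(bag B | data) = 5/8, P(bag C | data) = 3/8.
Averaging over the posterior, P(green next | data) = (5/6)(5/8) + (1/2)(3/8) = 17/24.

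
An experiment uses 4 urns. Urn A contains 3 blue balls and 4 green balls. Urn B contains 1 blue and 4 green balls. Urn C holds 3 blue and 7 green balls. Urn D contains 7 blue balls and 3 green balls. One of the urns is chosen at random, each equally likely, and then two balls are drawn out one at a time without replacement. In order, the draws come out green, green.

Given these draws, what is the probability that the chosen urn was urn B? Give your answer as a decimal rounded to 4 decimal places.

0.4228

The likelihood of the observed sequence under each hypothesis: P(data | urn A) = (4/7)(3/6) = 2/7; P(data | urn B) = (4/5)(3/4) = 3/5; P(data | urn C) = (7/10)(6/9) = 7/15; P(data | urn D) = (3/10)(2/9) = 1/15.
Weighting by the prior gives 1/4 · 2/7 = 1/14, 1/4 · 3/5 = 3/20, 1/4 · 7/15 = 7/60, 1/4 · 1/15 = 1/60; summing to 149/420.
Therefore the posterior P(urn B | data) = (3/20) / (149/420) = 63/149.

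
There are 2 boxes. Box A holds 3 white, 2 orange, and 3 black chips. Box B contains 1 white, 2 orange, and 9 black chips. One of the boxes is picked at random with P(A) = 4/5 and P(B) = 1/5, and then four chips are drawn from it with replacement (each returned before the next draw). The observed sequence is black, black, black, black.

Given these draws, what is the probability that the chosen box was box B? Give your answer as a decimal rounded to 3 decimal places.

Compute the likelihood of the observed sequence for each case: P(data | box A) = (3/8)(3/8)(3/8)(3/8) = 0.019775; P(data | box B) = (9/12)(9/12)(9/12)(9/12) = 0.31641.
Weighting by the prior gives 4/5 · 0.019775 = 0.01582, 1/5 · 0.31641 = 0.063281; with total 0.079102.
So P(box B | data) = (0.063281) / (0.079102) = 0.8.

0.800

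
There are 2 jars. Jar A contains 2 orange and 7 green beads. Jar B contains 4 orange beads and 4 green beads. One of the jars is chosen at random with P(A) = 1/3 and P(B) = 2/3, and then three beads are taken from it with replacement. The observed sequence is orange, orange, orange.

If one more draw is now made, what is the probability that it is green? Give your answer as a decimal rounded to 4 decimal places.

For each hypothesis, P(data | H) works out to: P(data | jar A) = (2/9)(2/9)(2/9) = 0.010974; P(data | jar B) = (4/8)(4/8)(4/8) = 0.125.
The prior-weighted likelihoods are 1/3 · 0.010974 = 0.003658, 2/3 · 0.125 = 0.083333; summing to 0.086991.
The posterior is then P(jar A | data) = 0.04205, P(jar B | data) = 0.95795.
The predictive probability is P(green next | data) = (7/9)(0.04205) + (1/2)(0.95795) = 0.51168.

0.5117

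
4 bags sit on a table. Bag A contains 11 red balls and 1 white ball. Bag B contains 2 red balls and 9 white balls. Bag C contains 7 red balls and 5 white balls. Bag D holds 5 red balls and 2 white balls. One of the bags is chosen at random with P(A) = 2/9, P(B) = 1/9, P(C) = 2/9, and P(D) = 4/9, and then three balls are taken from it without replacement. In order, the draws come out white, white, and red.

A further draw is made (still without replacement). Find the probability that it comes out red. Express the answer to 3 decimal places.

The likelihood of the observed sequence under each hypothesis: P(data | bag A) = (1/12)(0/11) = 0; P(data | bag B) = (9/11)(8/10)(2/9) = 0.14545; P(data | bag C) = (5/12)(4/11)(7/10) = 0.10606; P(data | bag D) = (2/7)(1/6)(5/5) = 0.047619.
The prior-weighted likelihoods are 2/9 · 0 = 0, 1/9 · 0.14545 = 0.016162, 2/9 · 0.10606 = 0.023569, 4/9 · 0.047619 = 0.021164; summing to 0.060895.
The posterior is then P(bag A | data) = 0, P(bag B | data) = 0.2654, P(bag C | data) = 0.38705, P(bag D | data) = 0.34755.
Averaging over the posterior, P(red next | data) = (1/8)(0.2654) + (2/3)(0.38705) + (1)(0.34755) = 0.63876.

0.639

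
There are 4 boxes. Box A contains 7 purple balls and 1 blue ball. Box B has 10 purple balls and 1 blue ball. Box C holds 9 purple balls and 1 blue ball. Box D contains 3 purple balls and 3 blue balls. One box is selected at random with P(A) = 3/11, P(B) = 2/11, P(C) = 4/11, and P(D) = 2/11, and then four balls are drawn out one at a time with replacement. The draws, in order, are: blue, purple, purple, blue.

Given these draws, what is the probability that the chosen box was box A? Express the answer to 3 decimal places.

0.173

The likelihood of the observed sequence under each hypothesis: P(data | box A) = (1/8)(7/8)(7/8)(1/8) = 0.011963; P(data | box B) = (1/11)(10/11)(10/11)(1/11) = 0.0068301; P(data | box C) = (1/10)(9/10)(9/10)(1/10) = 0.0081; P(data | box D) = (3/6)(3/6)(3/6)(3/6) = 0.0625.
The prior-weighted likelihoods are 3/11 · 0.011963 = 0.0032626, 2/11 · 0.0068301 = 0.0012418, 4/11 · 0.0081 = 0.0029455, 2/11 · 0.0625 = 0.011364; summing to 0.018814.
Therefore the posterior P(box A | data) = (0.0032626) / (0.018814) = 0.17342.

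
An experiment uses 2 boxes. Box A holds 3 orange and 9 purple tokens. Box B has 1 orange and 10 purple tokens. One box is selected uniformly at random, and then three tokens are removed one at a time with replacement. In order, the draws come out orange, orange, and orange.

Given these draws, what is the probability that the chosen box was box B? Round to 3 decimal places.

0.046

For each hypothesis, P(data | H) works out to: P(data | box A) = (3/12)(3/12)(3/12) = 0.015625; P(data | box B) = (1/11)(1/11)(1/11) = 0.00075131.
Multiplying each by its prior: 1/2 · 0.015625 = 0.0078125, 1/2 · 0.00075131 = 0.00037566; summing to 0.0081882.
Therefore the posterior P(box B | data) = (0.00037566) / (0.0081882) = 0.045878.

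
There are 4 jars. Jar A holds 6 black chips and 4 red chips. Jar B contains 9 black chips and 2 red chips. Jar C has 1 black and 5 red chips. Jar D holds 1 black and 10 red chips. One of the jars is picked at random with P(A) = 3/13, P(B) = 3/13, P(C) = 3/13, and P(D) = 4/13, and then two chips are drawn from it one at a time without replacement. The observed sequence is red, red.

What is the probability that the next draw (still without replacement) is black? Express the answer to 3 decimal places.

Compute the likelihood of the observed sequence for each case: P(data | jar A) = (4/10)(3/9) = 2/15; P(data | jar B) = (2/11)(1/10) = 1/55; P(data | jar C) = (5/6)(4/5) = 2/3; P(data | jar D) = (10/11)(9/10) = 9/11.
The prior-weighted likelihoods are 3/13 · 2/15 = 2/65, 3/13 · 1/55 = 3/715, 3/13 · 2/3 = 2/13, 4/13 · 9/11 = 36/143; these sum to 63/143.
Normalising, the posterior is P(jar A | data) = 22/315, P(jar B | data) = 1/105, P(jar C | data) = 22/63, P(jar D | data) = 4/7.
So P(black next | data) = Σ P(black next | H) P(H | data) = (3/4)(22/315) + (1)(1/105) + (1/4)(22/63) + (1/9)(4/7) = 67/315.

0.213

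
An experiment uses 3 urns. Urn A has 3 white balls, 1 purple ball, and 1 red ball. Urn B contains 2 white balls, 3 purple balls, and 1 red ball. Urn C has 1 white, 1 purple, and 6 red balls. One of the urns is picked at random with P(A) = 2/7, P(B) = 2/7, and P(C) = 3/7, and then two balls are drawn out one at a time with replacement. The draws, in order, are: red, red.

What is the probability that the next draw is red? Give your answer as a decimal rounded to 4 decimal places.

For each hypothesis, P(data | H) works out to: P(data | urn A) = (1/5)(1/5) = 0.04; P(data | urn B) = (1/6)(1/6) = 0.027778; P(data | urn C) = (6/8)(6/8) = 0.5625.
The prior-weighted likelihoods are 2/7 · 0.04 = 0.011429, 2/7 · 0.027778 = 0.0079365, 3/7 · 0.5625 = 0.24107; with total 0.26044.
Normalising, the posterior is P(urn A | data) = 0.043882, P(urn B | data) = 0.030474, P(urn C | data) = 0.92564.
The predictive probability is P(red next | data) = (1/5)(0.043882) + (1/6)(0.030474) + (3/4)(0.92564) = 0.70809.

0.7081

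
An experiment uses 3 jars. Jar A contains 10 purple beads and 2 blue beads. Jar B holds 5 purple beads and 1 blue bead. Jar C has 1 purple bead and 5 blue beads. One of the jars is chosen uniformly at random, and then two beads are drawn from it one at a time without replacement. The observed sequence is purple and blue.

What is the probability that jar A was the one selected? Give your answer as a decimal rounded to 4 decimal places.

0.3125

Under each hypothesis, the probability of the observed sequence is: P(data | jar A) = (10/12)(2/11) = 5/33; P(data | jar B) = (5/6)(1/5) = 1/6; P(data | jar C) = (1/6)(5/5) = 1/6.
The prior-weighted likelihoods are 1/3 · 5/33 = 5/99, 1/3 · 1/6 = 1/18, 1/3 · 1/6 = 1/18; these sum to 16/99.
Therefore the posterior P(jar A | data) = (5/99) / (16/99) = 5/16.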